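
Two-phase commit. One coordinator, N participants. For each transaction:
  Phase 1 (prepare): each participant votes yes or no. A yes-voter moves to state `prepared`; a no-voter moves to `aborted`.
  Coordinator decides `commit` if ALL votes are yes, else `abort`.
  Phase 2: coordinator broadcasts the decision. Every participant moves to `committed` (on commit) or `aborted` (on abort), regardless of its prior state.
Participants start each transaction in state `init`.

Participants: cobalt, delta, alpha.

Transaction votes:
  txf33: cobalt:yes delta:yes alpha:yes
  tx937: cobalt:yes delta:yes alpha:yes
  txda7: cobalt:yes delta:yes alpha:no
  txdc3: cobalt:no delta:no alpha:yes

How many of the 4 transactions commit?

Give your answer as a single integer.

txf33: all yes -> commit (commits=1)
tx937: all yes -> commit (commits=2)
txda7: no from alpha -> abort (commits=2)
txdc3: no from cobalt, delta -> abort (commits=2)

Answer: 2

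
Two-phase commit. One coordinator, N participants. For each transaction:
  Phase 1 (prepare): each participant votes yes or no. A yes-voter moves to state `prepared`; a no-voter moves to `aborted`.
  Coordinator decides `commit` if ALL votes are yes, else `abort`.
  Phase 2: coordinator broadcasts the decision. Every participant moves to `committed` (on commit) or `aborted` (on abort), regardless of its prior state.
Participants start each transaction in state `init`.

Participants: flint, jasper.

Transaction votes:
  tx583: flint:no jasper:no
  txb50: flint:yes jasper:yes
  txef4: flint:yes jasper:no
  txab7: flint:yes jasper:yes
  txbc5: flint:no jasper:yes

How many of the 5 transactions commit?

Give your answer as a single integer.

tx583: no from flint, jasper -> abort (commits=0)
txb50: all yes -> commit (commits=1)
txef4: no from jasper -> abort (commits=1)
txab7: all yes -> commit (commits=2)
txbc5: no from flint -> abort (commits=2)

Answer: 2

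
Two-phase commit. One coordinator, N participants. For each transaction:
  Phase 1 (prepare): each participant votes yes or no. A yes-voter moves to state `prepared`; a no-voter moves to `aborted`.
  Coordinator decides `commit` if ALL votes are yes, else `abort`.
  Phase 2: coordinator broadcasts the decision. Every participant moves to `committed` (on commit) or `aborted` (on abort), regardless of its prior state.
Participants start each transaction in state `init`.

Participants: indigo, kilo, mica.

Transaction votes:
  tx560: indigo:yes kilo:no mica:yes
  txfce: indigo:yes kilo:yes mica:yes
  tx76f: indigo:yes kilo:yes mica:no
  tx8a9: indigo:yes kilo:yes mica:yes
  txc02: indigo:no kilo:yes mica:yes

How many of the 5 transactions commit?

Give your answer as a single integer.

Answer: 2

Derivation:
tx560: no from kilo -> abort (commits=0)
txfce: all yes -> commit (commits=1)
tx76f: no from mica -> abort (commits=1)
tx8a9: all yes -> commit (commits=2)
txc02: no from indigo -> abort (commits=2)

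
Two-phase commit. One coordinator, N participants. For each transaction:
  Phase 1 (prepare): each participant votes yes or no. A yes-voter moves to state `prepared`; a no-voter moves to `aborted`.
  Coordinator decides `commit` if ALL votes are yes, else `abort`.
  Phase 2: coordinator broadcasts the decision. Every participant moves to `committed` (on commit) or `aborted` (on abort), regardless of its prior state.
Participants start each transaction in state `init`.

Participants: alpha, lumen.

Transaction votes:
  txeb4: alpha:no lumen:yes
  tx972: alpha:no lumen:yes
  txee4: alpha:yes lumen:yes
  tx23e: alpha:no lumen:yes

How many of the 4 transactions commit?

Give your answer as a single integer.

Answer: 1

Derivation:
txeb4: no from alpha -> abort (commits=0)
tx972: no from alpha -> abort (commits=0)
txee4: all yes -> commit (commits=1)
tx23e: no from alpha -> abort (commits=1)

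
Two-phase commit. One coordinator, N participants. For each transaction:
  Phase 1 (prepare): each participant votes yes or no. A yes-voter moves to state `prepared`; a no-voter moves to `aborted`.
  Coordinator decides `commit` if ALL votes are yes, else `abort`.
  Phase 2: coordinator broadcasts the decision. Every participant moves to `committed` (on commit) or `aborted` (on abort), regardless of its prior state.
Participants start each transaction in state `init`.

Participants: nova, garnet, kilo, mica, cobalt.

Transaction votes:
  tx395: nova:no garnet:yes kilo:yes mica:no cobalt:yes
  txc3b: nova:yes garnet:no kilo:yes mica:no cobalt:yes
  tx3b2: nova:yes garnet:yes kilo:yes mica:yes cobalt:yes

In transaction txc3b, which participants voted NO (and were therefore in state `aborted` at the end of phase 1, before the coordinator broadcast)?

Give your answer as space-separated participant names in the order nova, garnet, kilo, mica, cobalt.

Txn txc3b phase 1: nova yes -> prepared; garnet no -> aborted; kilo yes -> prepared; mica no -> aborted; cobalt yes -> prepared

Answer: garnet mica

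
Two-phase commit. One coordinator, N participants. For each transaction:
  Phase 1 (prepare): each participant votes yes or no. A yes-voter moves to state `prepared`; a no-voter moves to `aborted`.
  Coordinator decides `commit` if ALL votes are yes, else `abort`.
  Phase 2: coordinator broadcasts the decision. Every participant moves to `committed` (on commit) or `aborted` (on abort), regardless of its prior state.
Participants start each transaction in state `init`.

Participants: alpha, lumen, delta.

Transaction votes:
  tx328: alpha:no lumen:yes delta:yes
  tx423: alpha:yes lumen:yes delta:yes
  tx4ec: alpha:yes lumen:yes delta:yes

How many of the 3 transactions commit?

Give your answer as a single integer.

tx328: no from alpha -> abort (commits=0)
tx423: all yes -> commit (commits=1)
tx4ec: all yes -> commit (commits=2)

Answer: 2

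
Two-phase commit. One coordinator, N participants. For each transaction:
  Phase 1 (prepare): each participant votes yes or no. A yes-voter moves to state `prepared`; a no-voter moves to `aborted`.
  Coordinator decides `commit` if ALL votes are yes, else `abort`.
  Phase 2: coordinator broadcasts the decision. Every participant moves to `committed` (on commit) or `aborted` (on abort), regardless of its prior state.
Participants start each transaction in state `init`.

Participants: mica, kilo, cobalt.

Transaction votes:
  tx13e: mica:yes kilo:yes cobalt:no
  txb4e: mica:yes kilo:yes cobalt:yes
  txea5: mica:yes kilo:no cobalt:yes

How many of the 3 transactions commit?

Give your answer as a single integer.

tx13e: no from cobalt -> abort (commits=0)
txb4e: all yes -> commit (commits=1)
txea5: no from kilo -> abort (commits=1)

Answer: 1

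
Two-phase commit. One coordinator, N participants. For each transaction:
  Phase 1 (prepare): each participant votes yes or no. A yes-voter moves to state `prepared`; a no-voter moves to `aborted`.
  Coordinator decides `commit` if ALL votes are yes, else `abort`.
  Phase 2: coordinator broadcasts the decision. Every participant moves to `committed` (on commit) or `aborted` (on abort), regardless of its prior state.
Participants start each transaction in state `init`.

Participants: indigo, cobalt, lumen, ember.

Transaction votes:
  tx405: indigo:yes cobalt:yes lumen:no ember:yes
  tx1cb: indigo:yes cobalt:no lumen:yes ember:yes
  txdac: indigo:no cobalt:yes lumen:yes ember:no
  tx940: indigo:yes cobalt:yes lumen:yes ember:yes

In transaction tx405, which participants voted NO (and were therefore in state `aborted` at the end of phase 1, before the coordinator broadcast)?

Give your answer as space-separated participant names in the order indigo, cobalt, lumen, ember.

Txn tx405 phase 1: indigo yes -> prepared; cobalt yes -> prepared; lumen no -> aborted; ember yes -> prepared

Answer: lumen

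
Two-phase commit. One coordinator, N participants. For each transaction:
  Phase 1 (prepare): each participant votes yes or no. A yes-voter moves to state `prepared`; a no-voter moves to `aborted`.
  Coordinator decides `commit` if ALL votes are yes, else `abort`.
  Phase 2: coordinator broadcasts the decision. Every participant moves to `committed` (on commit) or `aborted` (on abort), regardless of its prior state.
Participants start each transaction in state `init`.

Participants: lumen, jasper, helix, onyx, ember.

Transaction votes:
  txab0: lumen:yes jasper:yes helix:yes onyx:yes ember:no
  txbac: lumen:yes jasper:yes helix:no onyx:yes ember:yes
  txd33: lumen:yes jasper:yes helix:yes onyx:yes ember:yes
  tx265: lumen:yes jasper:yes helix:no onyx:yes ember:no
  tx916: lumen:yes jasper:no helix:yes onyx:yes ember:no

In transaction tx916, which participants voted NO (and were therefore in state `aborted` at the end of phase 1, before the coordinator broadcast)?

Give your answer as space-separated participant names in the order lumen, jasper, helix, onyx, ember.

Answer: jasper ember

Derivation:
Txn tx916 phase 1: lumen yes -> prepared; jasper no -> aborted; helix yes -> prepared; onyx yes -> prepared; ember no -> aborted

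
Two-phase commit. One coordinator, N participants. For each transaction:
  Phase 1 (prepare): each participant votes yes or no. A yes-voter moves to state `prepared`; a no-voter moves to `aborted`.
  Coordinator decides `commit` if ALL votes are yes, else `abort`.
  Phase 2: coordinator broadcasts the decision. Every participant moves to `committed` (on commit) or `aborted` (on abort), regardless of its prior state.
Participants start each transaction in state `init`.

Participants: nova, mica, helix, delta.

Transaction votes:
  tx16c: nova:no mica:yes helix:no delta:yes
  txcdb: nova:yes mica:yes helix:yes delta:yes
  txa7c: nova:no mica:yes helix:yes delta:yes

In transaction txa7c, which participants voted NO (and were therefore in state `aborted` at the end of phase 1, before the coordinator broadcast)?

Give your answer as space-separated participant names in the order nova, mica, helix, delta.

Txn txa7c phase 1: nova no -> aborted; mica yes -> prepared; helix yes -> prepared; delta yes -> prepared

Answer: nova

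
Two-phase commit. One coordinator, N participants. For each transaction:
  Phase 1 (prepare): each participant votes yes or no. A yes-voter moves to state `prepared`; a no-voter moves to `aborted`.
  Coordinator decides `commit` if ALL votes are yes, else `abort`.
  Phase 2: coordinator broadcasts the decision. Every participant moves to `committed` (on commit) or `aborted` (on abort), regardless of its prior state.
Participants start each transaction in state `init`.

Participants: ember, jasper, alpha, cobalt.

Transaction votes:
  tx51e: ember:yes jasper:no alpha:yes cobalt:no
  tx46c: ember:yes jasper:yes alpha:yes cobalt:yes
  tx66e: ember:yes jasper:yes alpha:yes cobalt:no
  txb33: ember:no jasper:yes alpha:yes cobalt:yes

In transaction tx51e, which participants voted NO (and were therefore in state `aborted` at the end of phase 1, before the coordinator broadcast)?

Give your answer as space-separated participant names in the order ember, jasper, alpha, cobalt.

Answer: jasper cobalt

Derivation:
Txn tx51e phase 1: ember yes -> prepared; jasper no -> aborted; alpha yes -> prepared; cobalt no -> aborted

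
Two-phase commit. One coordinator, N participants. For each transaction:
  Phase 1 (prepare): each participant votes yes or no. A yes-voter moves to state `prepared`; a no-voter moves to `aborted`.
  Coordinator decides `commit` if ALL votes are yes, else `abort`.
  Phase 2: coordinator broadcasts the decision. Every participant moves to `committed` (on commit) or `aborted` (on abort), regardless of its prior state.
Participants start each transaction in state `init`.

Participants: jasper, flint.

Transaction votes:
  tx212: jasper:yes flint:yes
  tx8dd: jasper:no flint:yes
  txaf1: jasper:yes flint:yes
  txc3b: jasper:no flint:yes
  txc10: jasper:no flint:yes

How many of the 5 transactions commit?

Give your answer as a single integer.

tx212: all yes -> commit (commits=1)
tx8dd: no from jasper -> abort (commits=1)
txaf1: all yes -> commit (commits=2)
txc3b: no from jasper -> abort (commits=2)
txc10: no from jasper -> abort (commits=2)

Answer: 2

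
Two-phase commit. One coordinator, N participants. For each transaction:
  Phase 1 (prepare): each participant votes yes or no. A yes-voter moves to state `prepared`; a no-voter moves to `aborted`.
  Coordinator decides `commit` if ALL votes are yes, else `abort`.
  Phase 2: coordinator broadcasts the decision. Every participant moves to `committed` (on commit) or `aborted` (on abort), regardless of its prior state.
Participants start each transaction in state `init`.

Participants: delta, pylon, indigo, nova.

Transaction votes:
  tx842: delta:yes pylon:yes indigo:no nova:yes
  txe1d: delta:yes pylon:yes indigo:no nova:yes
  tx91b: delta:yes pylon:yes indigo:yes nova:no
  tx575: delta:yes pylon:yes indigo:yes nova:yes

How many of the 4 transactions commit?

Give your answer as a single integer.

Answer: 1

Derivation:
tx842: no from indigo -> abort (commits=0)
txe1d: no from indigo -> abort (commits=0)
tx91b: no from nova -> abort (commits=0)
tx575: all yes -> commit (commits=1)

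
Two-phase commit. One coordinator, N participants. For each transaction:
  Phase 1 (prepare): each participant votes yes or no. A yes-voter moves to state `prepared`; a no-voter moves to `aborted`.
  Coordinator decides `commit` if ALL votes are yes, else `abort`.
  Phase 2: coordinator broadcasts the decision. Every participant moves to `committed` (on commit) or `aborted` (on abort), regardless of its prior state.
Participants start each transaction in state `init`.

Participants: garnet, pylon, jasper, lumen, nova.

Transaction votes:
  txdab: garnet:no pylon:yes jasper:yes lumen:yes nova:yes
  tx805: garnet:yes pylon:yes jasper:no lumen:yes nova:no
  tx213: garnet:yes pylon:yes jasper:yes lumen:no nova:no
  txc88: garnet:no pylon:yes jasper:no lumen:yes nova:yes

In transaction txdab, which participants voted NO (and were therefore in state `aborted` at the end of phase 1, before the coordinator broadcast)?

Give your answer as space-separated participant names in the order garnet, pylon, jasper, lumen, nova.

Txn txdab phase 1: garnet no -> aborted; pylon yes -> prepared; jasper yes -> prepared; lumen yes -> prepared; nova yes -> prepared

Answer: garnet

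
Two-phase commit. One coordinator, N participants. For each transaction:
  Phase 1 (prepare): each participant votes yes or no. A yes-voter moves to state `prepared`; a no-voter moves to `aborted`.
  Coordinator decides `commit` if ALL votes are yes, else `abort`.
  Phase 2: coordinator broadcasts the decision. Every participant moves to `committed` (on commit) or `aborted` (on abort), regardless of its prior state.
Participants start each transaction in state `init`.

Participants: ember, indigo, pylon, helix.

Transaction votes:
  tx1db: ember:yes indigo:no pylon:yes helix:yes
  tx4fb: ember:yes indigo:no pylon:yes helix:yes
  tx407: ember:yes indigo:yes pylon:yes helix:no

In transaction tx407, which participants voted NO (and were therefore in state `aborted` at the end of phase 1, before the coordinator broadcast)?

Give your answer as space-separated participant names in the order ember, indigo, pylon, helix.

Txn tx407 phase 1: ember yes -> prepared; indigo yes -> prepared; pylon yes -> prepared; helix no -> aborted

Answer: helix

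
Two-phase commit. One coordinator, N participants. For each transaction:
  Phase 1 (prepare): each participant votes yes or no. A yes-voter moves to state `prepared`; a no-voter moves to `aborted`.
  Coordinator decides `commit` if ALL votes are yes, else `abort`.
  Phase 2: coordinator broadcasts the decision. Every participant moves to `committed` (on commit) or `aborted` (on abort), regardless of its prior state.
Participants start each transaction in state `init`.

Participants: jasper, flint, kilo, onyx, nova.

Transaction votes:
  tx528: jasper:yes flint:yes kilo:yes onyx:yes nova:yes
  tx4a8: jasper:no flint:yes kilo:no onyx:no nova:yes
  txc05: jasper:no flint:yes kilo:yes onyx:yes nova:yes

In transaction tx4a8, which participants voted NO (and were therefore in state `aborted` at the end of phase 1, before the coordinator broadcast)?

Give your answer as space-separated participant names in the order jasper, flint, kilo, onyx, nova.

Answer: jasper kilo onyx

Derivation:
Txn tx4a8 phase 1: jasper no -> aborted; flint yes -> prepared; kilo no -> aborted; onyx no -> aborted; nova yes -> prepared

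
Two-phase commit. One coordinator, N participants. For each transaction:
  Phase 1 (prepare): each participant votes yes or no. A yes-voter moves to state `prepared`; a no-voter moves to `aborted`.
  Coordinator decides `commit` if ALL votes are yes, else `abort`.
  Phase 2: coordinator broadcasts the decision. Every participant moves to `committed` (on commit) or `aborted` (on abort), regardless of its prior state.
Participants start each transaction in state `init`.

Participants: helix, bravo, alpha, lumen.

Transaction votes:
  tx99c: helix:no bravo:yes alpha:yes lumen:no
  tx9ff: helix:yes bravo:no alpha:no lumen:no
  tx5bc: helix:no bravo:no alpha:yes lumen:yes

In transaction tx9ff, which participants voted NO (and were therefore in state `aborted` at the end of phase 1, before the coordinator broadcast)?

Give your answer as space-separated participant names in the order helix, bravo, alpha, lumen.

Txn tx9ff phase 1: helix yes -> prepared; bravo no -> aborted; alpha no -> aborted; lumen no -> aborted

Answer: bravo alpha lumen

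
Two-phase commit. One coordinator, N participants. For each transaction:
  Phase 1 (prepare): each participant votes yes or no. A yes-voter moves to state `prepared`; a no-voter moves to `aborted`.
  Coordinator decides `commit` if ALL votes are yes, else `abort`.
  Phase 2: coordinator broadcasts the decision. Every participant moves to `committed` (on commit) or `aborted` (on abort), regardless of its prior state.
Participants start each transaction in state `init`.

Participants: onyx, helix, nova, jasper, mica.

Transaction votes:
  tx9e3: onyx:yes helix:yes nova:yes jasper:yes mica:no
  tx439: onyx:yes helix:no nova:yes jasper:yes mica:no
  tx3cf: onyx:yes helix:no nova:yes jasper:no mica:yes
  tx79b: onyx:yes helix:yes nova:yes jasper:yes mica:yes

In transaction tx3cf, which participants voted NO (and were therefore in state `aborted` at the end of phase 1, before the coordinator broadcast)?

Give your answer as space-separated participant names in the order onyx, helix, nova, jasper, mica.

Txn tx3cf phase 1: onyx yes -> prepared; helix no -> aborted; nova yes -> prepared; jasper no -> aborted; mica yes -> prepared

Answer: helix jasper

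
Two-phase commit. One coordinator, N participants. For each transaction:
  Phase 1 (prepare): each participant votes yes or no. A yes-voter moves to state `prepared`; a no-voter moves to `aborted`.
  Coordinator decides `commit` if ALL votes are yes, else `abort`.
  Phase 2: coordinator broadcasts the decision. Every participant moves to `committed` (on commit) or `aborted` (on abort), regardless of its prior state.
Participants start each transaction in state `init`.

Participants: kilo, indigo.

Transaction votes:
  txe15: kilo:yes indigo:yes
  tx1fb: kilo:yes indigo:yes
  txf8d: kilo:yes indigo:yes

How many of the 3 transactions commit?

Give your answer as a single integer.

txe15: all yes -> commit (commits=1)
tx1fb: all yes -> commit (commits=2)
txf8d: all yes -> commit (commits=3)

Answer: 3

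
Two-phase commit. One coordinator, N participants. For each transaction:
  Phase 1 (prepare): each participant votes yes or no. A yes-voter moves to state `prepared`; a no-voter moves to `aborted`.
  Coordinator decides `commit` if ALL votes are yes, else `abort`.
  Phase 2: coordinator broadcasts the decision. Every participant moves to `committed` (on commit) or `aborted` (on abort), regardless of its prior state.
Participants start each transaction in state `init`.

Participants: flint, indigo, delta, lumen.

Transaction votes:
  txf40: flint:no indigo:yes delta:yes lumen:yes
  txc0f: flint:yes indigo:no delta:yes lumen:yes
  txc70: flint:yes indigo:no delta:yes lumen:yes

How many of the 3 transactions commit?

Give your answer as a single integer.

Answer: 0

Derivation:
txf40: no from flint -> abort (commits=0)
txc0f: no from indigo -> abort (commits=0)
txc70: no from indigo -> abort (commits=0)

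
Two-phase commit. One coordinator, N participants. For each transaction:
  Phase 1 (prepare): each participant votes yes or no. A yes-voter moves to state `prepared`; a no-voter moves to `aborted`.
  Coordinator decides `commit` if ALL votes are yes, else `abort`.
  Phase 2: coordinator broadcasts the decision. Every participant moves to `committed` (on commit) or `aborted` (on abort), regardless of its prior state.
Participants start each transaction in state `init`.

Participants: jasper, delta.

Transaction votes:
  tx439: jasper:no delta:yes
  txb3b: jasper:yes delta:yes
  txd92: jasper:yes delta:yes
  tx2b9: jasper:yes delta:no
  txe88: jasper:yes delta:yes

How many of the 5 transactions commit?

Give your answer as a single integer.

Answer: 3

Derivation:
tx439: no from jasper -> abort (commits=0)
txb3b: all yes -> commit (commits=1)
txd92: all yes -> commit (commits=2)
tx2b9: no from delta -> abort (commits=2)
txe88: all yes -> commit (commits=3)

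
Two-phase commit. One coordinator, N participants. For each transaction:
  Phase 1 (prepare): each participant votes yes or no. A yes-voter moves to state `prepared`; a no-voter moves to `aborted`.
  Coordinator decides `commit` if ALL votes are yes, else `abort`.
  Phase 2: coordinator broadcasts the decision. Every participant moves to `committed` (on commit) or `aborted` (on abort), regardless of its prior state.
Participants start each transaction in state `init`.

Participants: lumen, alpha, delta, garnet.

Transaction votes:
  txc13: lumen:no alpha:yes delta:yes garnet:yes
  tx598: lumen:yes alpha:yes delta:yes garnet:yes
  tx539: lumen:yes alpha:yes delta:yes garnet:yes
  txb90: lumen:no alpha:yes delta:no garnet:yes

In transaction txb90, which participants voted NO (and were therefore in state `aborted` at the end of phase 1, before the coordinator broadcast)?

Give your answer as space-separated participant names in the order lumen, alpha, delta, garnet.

Txn txb90 phase 1: lumen no -> aborted; alpha yes -> prepared; delta no -> aborted; garnet yes -> prepared

Answer: lumen delta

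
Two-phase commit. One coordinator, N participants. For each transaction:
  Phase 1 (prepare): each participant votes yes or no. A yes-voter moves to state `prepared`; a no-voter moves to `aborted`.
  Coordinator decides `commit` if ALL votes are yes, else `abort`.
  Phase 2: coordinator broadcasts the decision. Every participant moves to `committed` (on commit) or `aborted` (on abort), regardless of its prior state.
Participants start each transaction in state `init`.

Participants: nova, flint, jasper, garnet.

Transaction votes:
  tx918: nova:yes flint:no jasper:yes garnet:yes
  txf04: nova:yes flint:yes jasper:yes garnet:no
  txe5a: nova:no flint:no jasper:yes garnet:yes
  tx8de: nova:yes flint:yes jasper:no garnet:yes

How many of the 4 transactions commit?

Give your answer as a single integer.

Answer: 0

Derivation:
tx918: no from flint -> abort (commits=0)
txf04: no from garnet -> abort (commits=0)
txe5a: no from nova, flint -> abort (commits=0)
tx8de: no from jasper -> abort (commits=0)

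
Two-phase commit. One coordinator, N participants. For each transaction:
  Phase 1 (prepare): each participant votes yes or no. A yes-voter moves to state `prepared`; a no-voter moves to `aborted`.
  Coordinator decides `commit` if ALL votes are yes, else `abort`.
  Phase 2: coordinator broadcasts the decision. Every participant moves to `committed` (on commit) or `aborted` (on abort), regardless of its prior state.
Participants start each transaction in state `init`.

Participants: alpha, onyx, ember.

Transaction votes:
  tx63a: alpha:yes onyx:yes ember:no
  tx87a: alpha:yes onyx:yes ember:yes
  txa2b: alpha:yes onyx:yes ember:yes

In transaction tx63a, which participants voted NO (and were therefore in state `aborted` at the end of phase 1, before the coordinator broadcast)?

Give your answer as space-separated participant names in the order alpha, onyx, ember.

Txn tx63a phase 1: alpha yes -> prepared; onyx yes -> prepared; ember no -> aborted

Answer: ember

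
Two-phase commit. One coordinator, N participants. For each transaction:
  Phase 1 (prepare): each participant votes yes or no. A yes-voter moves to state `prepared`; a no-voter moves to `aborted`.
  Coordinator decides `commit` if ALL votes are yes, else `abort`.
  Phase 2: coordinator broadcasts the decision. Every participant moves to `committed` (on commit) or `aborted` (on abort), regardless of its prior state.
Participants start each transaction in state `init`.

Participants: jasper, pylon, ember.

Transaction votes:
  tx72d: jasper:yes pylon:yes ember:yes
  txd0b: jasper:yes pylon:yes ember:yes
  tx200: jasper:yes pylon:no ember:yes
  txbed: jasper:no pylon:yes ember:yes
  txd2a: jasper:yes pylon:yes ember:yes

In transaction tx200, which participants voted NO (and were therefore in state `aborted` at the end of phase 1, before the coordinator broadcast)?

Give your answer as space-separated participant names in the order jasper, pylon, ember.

Answer: pylon

Derivation:
Txn tx200 phase 1: jasper yes -> prepared; pylon no -> aborted; ember yes -> prepared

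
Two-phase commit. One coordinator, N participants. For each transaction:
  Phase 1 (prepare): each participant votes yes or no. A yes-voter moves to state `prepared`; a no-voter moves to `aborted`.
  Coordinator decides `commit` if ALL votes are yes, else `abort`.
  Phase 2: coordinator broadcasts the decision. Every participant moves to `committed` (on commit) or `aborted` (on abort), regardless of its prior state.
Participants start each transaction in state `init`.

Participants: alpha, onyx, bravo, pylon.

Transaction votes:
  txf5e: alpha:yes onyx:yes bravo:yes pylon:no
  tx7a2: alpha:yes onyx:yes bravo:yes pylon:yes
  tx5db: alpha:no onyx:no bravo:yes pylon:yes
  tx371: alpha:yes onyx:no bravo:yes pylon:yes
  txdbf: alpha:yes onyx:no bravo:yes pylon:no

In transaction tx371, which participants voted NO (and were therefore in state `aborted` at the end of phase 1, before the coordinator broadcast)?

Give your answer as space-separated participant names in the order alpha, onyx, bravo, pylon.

Answer: onyx

Derivation:
Txn tx371 phase 1: alpha yes -> prepared; onyx no -> aborted; bravo yes -> prepared; pylon yes -> prepared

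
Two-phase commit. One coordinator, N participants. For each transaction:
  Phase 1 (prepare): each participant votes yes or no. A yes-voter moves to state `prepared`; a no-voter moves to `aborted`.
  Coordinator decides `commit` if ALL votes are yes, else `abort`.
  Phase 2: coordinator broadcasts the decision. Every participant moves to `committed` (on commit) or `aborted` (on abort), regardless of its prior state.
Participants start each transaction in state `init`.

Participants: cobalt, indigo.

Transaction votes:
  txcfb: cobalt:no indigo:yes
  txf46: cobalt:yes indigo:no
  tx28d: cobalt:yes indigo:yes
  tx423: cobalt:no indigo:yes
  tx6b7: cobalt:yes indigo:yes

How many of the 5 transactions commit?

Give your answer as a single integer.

Answer: 2

Derivation:
txcfb: no from cobalt -> abort (commits=0)
txf46: no from indigo -> abort (commits=0)
tx28d: all yes -> commit (commits=1)
tx423: no from cobalt -> abort (commits=1)
tx6b7: all yes -> commit (commits=2)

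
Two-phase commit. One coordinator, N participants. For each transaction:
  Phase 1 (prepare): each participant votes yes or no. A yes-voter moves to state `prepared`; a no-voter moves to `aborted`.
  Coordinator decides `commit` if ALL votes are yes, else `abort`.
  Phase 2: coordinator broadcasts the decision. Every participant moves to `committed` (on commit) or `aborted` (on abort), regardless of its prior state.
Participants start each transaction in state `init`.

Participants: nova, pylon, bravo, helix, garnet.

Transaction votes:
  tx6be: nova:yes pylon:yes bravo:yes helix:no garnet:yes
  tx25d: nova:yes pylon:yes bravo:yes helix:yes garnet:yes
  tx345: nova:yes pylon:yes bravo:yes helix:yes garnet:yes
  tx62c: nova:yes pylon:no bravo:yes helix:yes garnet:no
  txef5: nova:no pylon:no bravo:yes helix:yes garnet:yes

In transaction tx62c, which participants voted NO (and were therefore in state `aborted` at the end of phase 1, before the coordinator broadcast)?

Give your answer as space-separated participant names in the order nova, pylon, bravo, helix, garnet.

Txn tx62c phase 1: nova yes -> prepared; pylon no -> aborted; bravo yes -> prepared; helix yes -> prepared; garnet no -> aborted

Answer: pylon garnet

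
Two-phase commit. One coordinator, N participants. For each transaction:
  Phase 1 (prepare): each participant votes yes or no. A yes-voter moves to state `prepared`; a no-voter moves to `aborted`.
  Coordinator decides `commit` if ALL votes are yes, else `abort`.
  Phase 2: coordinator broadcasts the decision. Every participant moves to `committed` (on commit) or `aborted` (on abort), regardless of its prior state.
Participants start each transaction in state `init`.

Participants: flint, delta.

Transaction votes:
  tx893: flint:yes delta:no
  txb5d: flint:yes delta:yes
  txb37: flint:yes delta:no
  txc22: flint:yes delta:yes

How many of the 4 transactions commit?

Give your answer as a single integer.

Answer: 2

Derivation:
tx893: no from delta -> abort (commits=0)
txb5d: all yes -> commit (commits=1)
txb37: no from delta -> abort (commits=1)
txc22: all yes -> commit (commits=2)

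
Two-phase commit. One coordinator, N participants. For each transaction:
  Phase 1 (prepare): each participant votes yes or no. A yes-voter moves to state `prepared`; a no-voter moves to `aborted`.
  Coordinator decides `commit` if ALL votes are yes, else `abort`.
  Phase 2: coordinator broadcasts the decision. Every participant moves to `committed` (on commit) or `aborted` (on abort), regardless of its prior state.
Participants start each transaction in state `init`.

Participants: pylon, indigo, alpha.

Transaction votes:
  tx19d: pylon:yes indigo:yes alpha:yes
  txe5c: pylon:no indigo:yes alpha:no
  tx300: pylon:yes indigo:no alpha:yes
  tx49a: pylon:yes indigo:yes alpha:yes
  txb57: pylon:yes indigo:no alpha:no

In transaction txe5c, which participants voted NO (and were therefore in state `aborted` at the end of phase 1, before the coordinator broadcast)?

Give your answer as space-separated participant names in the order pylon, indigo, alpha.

Txn txe5c phase 1: pylon no -> aborted; indigo yes -> prepared; alpha no -> aborted

Answer: pylon alpha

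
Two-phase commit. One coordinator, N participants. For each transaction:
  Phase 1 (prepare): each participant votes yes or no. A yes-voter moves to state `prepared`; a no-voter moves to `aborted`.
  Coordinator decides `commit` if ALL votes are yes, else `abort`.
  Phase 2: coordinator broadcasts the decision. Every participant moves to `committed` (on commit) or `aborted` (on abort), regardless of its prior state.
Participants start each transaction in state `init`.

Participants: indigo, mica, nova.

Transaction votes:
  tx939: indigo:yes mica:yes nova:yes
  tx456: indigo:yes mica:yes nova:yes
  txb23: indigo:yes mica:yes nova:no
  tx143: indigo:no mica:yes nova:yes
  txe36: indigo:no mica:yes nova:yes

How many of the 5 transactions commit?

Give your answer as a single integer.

tx939: all yes -> commit (commits=1)
tx456: all yes -> commit (commits=2)
txb23: no from nova -> abort (commits=2)
tx143: no from indigo -> abort (commits=2)
txe36: no from indigo -> abort (commits=2)

Answer: 2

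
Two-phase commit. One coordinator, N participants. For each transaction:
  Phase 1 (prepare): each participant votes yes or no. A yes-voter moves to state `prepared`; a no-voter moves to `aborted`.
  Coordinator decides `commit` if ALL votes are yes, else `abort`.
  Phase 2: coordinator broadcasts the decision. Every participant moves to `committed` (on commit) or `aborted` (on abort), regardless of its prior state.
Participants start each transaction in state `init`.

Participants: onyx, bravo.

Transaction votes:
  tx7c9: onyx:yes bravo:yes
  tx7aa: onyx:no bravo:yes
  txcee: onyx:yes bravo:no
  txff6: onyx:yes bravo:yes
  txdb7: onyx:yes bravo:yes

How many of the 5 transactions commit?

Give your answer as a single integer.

Answer: 3

Derivation:
tx7c9: all yes -> commit (commits=1)
tx7aa: no from onyx -> abort (commits=1)
txcee: no from bravo -> abort (commits=1)
txff6: all yes -> commit (commits=2)
txdb7: all yes -> commit (commits=3)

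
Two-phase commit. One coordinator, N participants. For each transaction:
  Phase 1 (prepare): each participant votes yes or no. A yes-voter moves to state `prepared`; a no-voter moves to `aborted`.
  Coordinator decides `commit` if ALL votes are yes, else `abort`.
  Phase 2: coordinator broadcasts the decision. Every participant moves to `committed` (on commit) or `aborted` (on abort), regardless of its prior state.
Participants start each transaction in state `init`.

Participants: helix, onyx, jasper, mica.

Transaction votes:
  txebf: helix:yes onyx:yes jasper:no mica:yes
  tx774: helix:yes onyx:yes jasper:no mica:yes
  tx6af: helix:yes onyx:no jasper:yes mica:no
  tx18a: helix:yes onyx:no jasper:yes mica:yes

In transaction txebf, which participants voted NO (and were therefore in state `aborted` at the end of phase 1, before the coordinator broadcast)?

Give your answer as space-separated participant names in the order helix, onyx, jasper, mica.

Txn txebf phase 1: helix yes -> prepared; onyx yes -> prepared; jasper no -> aborted; mica yes -> prepared

Answer: jasper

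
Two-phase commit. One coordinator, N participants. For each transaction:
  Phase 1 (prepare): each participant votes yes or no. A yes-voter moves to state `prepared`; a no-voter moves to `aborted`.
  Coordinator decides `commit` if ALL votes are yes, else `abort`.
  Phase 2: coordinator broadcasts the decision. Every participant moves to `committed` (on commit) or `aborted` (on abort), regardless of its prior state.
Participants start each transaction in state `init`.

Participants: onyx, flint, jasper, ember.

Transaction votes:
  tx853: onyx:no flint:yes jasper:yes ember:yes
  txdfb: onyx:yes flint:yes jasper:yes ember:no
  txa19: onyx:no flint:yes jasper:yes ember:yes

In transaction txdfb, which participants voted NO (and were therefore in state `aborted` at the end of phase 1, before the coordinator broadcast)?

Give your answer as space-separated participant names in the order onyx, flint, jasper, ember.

Txn txdfb phase 1: onyx yes -> prepared; flint yes -> prepared; jasper yes -> prepared; ember no -> aborted

Answer: ember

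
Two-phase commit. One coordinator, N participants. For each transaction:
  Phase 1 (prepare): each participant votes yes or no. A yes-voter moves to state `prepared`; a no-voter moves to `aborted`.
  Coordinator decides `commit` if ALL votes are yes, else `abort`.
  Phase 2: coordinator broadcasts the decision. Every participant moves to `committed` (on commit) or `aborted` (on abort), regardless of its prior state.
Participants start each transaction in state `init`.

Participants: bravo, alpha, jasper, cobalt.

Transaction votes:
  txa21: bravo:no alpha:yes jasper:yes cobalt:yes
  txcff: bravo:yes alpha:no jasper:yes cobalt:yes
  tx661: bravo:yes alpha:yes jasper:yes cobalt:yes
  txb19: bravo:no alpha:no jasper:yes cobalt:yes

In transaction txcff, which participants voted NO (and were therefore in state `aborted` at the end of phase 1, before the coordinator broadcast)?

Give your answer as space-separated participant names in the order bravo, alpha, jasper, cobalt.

Txn txcff phase 1: bravo yes -> prepared; alpha no -> aborted; jasper yes -> prepared; cobalt yes -> prepared

Answer: alpha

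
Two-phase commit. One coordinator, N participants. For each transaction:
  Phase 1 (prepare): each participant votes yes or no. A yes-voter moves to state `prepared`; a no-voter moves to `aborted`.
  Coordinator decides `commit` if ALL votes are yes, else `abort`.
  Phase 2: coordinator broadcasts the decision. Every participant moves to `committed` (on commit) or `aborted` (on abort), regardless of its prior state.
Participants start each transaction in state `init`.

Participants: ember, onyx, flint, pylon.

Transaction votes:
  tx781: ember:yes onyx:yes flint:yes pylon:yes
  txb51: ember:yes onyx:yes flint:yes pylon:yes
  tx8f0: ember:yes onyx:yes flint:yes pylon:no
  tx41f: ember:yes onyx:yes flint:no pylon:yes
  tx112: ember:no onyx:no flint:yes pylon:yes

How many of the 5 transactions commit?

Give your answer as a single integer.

tx781: all yes -> commit (commits=1)
txb51: all yes -> commit (commits=2)
tx8f0: no from pylon -> abort (commits=2)
tx41f: no from flint -> abort (commits=2)
tx112: no from ember, onyx -> abort (commits=2)

Answer: 2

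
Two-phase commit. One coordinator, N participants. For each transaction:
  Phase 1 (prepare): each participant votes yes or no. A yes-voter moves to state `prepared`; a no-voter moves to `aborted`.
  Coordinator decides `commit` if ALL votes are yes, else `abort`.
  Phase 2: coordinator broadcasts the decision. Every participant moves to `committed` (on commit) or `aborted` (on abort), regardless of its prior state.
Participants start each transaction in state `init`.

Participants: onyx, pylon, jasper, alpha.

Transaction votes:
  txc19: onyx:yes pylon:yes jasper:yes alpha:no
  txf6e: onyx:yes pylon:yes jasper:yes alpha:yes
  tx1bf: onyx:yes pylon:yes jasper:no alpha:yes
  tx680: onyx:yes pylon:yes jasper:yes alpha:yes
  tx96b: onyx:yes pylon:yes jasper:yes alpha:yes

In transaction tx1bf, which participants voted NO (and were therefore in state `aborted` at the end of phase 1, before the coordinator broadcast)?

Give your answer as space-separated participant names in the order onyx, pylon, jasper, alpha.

Txn tx1bf phase 1: onyx yes -> prepared; pylon yes -> prepared; jasper no -> aborted; alpha yes -> prepared

Answer: jasper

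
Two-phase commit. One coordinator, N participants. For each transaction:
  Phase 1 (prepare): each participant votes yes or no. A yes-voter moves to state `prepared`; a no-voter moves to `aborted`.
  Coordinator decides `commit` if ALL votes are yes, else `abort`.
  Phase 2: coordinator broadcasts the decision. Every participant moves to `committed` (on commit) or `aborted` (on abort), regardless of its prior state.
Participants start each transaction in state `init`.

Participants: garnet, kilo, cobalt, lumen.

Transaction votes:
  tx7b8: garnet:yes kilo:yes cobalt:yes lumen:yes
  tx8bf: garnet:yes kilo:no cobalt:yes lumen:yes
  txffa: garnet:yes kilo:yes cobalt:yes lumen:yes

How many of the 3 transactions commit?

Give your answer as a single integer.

tx7b8: all yes -> commit (commits=1)
tx8bf: no from kilo -> abort (commits=1)
txffa: all yes -> commit (commits=2)

Answer: 2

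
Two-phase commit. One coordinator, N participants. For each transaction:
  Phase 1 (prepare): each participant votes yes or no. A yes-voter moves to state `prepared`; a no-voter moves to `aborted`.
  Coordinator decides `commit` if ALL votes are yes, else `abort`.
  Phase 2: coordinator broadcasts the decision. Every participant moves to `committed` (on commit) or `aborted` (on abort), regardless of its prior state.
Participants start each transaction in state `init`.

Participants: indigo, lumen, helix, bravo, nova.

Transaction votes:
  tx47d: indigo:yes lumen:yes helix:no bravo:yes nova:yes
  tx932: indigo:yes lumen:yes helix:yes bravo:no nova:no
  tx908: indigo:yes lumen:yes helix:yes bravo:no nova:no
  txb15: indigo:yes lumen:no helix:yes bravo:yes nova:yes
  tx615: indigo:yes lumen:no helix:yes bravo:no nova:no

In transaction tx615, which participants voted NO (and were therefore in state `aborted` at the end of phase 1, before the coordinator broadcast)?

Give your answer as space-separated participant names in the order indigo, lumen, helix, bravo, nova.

Txn tx615 phase 1: indigo yes -> prepared; lumen no -> aborted; helix yes -> prepared; bravo no -> aborted; nova no -> aborted

Answer: lumen bravo nova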